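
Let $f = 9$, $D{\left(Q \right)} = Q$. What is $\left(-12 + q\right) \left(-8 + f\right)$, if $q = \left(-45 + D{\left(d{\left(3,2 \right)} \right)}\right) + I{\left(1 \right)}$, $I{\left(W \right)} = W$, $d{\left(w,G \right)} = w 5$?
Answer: $-41$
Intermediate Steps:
$d{\left(w,G \right)} = 5 w$
$q = -29$ ($q = \left(-45 + 5 \cdot 3\right) + 1 = \left(-45 + 15\right) + 1 = -30 + 1 = -29$)
$\left(-12 + q\right) \left(-8 + f\right) = \left(-12 - 29\right) \left(-8 + 9\right) = \left(-41\right) 1 = -41$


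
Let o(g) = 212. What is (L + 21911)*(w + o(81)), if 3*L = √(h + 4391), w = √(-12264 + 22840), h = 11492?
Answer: 4*(53 + √661)*(65733 + √15883)/3 ≈ 6.9117e+6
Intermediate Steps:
w = 4*√661 (w = √10576 = 4*√661 ≈ 102.84)
L = √15883/3 (L = √(11492 + 4391)/3 = √15883/3 ≈ 42.009)
(L + 21911)*(w + o(81)) = (√15883/3 + 21911)*(4*√661 + 212) = (21911 + √15883/3)*(212 + 4*√661) = (212 + 4*√661)*(21911 + √15883/3)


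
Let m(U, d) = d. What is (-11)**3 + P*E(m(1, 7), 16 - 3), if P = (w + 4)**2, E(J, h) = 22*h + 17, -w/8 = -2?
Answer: 119869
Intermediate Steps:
w = 16 (w = -8*(-2) = 16)
E(J, h) = 17 + 22*h
P = 400 (P = (16 + 4)**2 = 20**2 = 400)
(-11)**3 + P*E(m(1, 7), 16 - 3) = (-11)**3 + 400*(17 + 22*(16 - 3)) = -1331 + 400*(17 + 22*13) = -1331 + 400*(17 + 286) = -1331 + 400*303 = -1331 + 121200 = 119869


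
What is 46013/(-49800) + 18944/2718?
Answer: 136391311/22559400 ≈ 6.0459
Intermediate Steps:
46013/(-49800) + 18944/2718 = 46013*(-1/49800) + 18944*(1/2718) = -46013/49800 + 9472/1359 = 136391311/22559400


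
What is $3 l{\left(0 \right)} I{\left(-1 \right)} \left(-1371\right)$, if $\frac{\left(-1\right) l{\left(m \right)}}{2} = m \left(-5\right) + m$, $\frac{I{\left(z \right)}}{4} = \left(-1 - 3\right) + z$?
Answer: $0$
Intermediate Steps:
$I{\left(z \right)} = -16 + 4 z$ ($I{\left(z \right)} = 4 \left(\left(-1 - 3\right) + z\right) = 4 \left(-4 + z\right) = -16 + 4 z$)
$l{\left(m \right)} = 8 m$ ($l{\left(m \right)} = - 2 \left(m \left(-5\right) + m\right) = - 2 \left(- 5 m + m\right) = - 2 \left(- 4 m\right) = 8 m$)
$3 l{\left(0 \right)} I{\left(-1 \right)} \left(-1371\right) = 3 \cdot 8 \cdot 0 \left(-16 + 4 \left(-1\right)\right) \left(-1371\right) = 3 \cdot 0 \left(-16 - 4\right) \left(-1371\right) = 0 \left(-20\right) \left(-1371\right) = 0 \left(-1371\right) = 0$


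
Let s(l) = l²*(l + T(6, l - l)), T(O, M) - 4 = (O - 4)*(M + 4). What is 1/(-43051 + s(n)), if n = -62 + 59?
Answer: -1/42970 ≈ -2.3272e-5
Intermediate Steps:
T(O, M) = 4 + (-4 + O)*(4 + M) (T(O, M) = 4 + (O - 4)*(M + 4) = 4 + (-4 + O)*(4 + M))
n = -3
s(l) = l²*(12 + l) (s(l) = l²*(l + (-12 - 4*(l - l) + 4*6 + (l - l)*6)) = l²*(l + (-12 - 4*0 + 24 + 0*6)) = l²*(l + (-12 + 0 + 24 + 0)) = l²*(l + 12) = l²*(12 + l))
1/(-43051 + s(n)) = 1/(-43051 + (-3)²*(12 - 3)) = 1/(-43051 + 9*9) = 1/(-43051 + 81) = 1/(-42970) = -1/42970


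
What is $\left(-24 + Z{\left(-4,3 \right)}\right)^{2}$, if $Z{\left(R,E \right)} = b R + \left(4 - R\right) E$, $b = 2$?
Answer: $64$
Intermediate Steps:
$Z{\left(R,E \right)} = 2 R + E \left(4 - R\right)$ ($Z{\left(R,E \right)} = 2 R + \left(4 - R\right) E = 2 R + E \left(4 - R\right)$)
$\left(-24 + Z{\left(-4,3 \right)}\right)^{2} = \left(-24 + \left(2 \left(-4\right) + 4 \cdot 3 - 3 \left(-4\right)\right)\right)^{2} = \left(-24 + \left(-8 + 12 + 12\right)\right)^{2} = \left(-24 + 16\right)^{2} = \left(-8\right)^{2} = 64$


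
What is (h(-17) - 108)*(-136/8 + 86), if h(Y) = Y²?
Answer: 12489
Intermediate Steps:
(h(-17) - 108)*(-136/8 + 86) = ((-17)² - 108)*(-136/8 + 86) = (289 - 108)*(-136*⅛ + 86) = 181*(-17 + 86) = 181*69 = 12489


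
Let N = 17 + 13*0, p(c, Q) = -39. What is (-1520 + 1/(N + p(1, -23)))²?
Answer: 1118300481/484 ≈ 2.3105e+6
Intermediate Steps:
N = 17 (N = 17 + 0 = 17)
(-1520 + 1/(N + p(1, -23)))² = (-1520 + 1/(17 - 39))² = (-1520 + 1/(-22))² = (-1520 - 1/22)² = (-33441/22)² = 1118300481/484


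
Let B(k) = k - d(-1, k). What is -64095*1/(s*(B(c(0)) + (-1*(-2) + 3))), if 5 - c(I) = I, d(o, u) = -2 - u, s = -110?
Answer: 12819/374 ≈ 34.275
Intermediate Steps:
c(I) = 5 - I
B(k) = 2 + 2*k (B(k) = k - (-2 - k) = k + (2 + k) = 2 + 2*k)
-64095*1/(s*(B(c(0)) + (-1*(-2) + 3))) = -64095*(-1/(110*((2 + 2*(5 - 1*0)) + (-1*(-2) + 3)))) = -64095*(-1/(110*((2 + 2*(5 + 0)) + (2 + 3)))) = -64095*(-1/(110*((2 + 2*5) + 5))) = -64095*(-1/(110*((2 + 10) + 5))) = -64095*(-1/(110*(12 + 5))) = -64095/((-110*17)) = -64095/(-1870) = -64095*(-1/1870) = 12819/374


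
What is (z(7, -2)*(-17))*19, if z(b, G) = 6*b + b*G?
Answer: -9044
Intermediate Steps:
z(b, G) = 6*b + G*b
(z(7, -2)*(-17))*19 = ((7*(6 - 2))*(-17))*19 = ((7*4)*(-17))*19 = (28*(-17))*19 = -476*19 = -9044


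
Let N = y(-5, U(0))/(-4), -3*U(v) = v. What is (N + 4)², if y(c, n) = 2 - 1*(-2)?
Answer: 9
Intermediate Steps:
U(v) = -v/3
y(c, n) = 4 (y(c, n) = 2 + 2 = 4)
N = -1 (N = 4/(-4) = 4*(-¼) = -1)
(N + 4)² = (-1 + 4)² = 3² = 9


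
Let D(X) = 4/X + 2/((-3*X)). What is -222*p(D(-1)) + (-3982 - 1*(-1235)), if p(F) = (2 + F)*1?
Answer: -2451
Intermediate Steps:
D(X) = 10/(3*X) (D(X) = 4/X + 2*(-1/(3*X)) = 4/X - 2/(3*X) = 10/(3*X))
p(F) = 2 + F
-222*p(D(-1)) + (-3982 - 1*(-1235)) = -222*(2 + (10/3)/(-1)) + (-3982 - 1*(-1235)) = -222*(2 + (10/3)*(-1)) + (-3982 + 1235) = -222*(2 - 10/3) - 2747 = -222*(-4/3) - 2747 = 296 - 2747 = -2451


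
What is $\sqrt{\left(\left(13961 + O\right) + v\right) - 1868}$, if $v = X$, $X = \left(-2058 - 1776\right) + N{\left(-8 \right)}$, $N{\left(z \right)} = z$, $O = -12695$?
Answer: $2 i \sqrt{1111} \approx 66.663 i$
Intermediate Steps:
$X = -3842$ ($X = \left(-2058 - 1776\right) - 8 = -3834 - 8 = -3842$)
$v = -3842$
$\sqrt{\left(\left(13961 + O\right) + v\right) - 1868} = \sqrt{\left(\left(13961 - 12695\right) - 3842\right) - 1868} = \sqrt{\left(1266 - 3842\right) - 1868} = \sqrt{-2576 - 1868} = \sqrt{-4444} = 2 i \sqrt{1111}$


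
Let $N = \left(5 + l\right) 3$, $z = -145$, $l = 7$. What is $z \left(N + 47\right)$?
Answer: $-12035$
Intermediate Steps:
$N = 36$ ($N = \left(5 + 7\right) 3 = 12 \cdot 3 = 36$)
$z \left(N + 47\right) = - 145 \left(36 + 47\right) = \left(-145\right) 83 = -12035$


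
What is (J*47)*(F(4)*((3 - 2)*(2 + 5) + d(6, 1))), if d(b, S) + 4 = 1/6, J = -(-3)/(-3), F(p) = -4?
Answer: 1786/3 ≈ 595.33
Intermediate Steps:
J = -1 (J = -(-3)*(-1)/3 = -1*1 = -1)
d(b, S) = -23/6 (d(b, S) = -4 + 1/6 = -4 + ⅙ = -23/6)
(J*47)*(F(4)*((3 - 2)*(2 + 5) + d(6, 1))) = (-1*47)*(-4*((3 - 2)*(2 + 5) - 23/6)) = -(-188)*(1*7 - 23/6) = -(-188)*(7 - 23/6) = -(-188)*19/6 = -47*(-38/3) = 1786/3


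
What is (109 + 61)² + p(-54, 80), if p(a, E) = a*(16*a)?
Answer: 75556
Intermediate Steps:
p(a, E) = 16*a²
(109 + 61)² + p(-54, 80) = (109 + 61)² + 16*(-54)² = 170² + 16*2916 = 28900 + 46656 = 75556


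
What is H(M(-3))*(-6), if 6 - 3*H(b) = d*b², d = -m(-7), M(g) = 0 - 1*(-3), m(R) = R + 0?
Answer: 114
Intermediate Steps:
m(R) = R
M(g) = 3 (M(g) = 0 + 3 = 3)
d = 7 (d = -1*(-7) = 7)
H(b) = 2 - 7*b²/3
H(M(-3))*(-6) = (2 - 7/3*3²)*(-6) = (2 - 7/3*9)*(-6) = (2 - 21)*(-6) = -19*(-6) = 114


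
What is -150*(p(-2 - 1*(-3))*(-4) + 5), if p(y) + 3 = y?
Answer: -1950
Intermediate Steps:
p(y) = -3 + y
-150*(p(-2 - 1*(-3))*(-4) + 5) = -150*((-3 + (-2 - 1*(-3)))*(-4) + 5) = -150*((-3 + (-2 + 3))*(-4) + 5) = -150*((-3 + 1)*(-4) + 5) = -150*(-2*(-4) + 5) = -150*(8 + 5) = -150*13 = -1950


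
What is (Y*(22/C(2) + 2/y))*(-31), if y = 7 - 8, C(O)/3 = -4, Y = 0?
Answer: 0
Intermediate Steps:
C(O) = -12 (C(O) = 3*(-4) = -12)
y = -1
(Y*(22/C(2) + 2/y))*(-31) = (0*(22/(-12) + 2/(-1)))*(-31) = (0*(22*(-1/12) + 2*(-1)))*(-31) = (0*(-11/6 - 2))*(-31) = (0*(-23/6))*(-31) = 0*(-31) = 0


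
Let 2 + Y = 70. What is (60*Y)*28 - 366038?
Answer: -251798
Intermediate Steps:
Y = 68 (Y = -2 + 70 = 68)
(60*Y)*28 - 366038 = (60*68)*28 - 366038 = 4080*28 - 366038 = 114240 - 366038 = -251798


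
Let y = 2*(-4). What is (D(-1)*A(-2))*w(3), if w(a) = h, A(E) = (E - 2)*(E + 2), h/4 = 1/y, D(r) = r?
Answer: 0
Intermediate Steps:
y = -8
h = -½ (h = 4/(-8) = 4*(-⅛) = -½ ≈ -0.50000)
A(E) = (-2 + E)*(2 + E)
w(a) = -½
(D(-1)*A(-2))*w(3) = -(-4 + (-2)²)*(-½) = -(-4 + 4)*(-½) = -1*0*(-½) = 0*(-½) = 0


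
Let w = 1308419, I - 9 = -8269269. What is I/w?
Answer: -8269260/1308419 ≈ -6.3200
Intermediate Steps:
I = -8269260 (I = 9 - 8269269 = -8269260)
I/w = -8269260/1308419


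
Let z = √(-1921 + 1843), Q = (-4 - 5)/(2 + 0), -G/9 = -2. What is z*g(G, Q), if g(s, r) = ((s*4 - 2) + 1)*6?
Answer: 426*I*√78 ≈ 3762.3*I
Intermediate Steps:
G = 18 (G = -9*(-2) = 18)
Q = -9/2 ≈ -4.5000
g(s, r) = -6 + 24*s (g(s, r) = ((4*s - 2) + 1)*6 = ((-2 + 4*s) + 1)*6 = (-1 + 4*s)*6 = -6 + 24*s)
z = I*√78 (z = √(-78) = I*√78 ≈ 8.8318*I)
z*g(G, Q) = (I*√78)*(-6 + 24*18) = (I*√78)*(-6 + 432) = (I*√78)*426 = 426*I*√78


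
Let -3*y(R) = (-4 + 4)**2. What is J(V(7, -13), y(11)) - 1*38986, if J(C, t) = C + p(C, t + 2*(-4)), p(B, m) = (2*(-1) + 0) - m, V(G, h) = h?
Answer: -38993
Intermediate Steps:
y(R) = 0 (y(R) = -(-4 + 4)**2/3 = -1/3*0**2 = -1/3*0 = 0)
p(B, m) = -2 - m (p(B, m) = (-2 + 0) - m = -2 - m)
J(C, t) = 6 + C - t (J(C, t) = C + (-2 - (t + 2*(-4))) = C + (-2 - (t - 8)) = C + (-2 - (-8 + t)) = C + (-2 + (8 - t)) = C + (6 - t) = 6 + C - t)
J(V(7, -13), y(11)) - 1*38986 = (6 - 13 - 1*0) - 1*38986 = (6 - 13 + 0) - 38986 = -7 - 38986 = -38993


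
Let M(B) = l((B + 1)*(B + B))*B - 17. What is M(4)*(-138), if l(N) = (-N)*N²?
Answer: 35330346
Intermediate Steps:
l(N) = -N³
M(B) = -17 - 8*B⁴*(1 + B)³ (M(B) = (-((B + 1)*(B + B))³)*B - 17 = (-((1 + B)*(2*B))³)*B - 17 = (-(2*B*(1 + B))³)*B - 17 = (-8*B³*(1 + B)³)*B - 17 = -8*B⁴*(1 + B)³ - 17 = -17 - 8*B⁴*(1 + B)³)
M(4)*(-138) = (-17 - 8*4⁴*(1 + 4)³)*(-138) = (-17 - 8*256*5³)*(-138) = (-17 - 8*256*125)*(-138) = (-17 - 256000)*(-138) = -256017*(-138) = 35330346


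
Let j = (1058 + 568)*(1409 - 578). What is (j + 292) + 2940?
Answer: 1354438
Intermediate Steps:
j = 1351206 (j = 1626*831 = 1351206)
(j + 292) + 2940 = (1351206 + 292) + 2940 = 1351498 + 2940 = 1354438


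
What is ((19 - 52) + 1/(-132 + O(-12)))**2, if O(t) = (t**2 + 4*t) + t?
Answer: 2512225/2304 ≈ 1090.4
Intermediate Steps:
O(t) = t**2 + 5*t
((19 - 52) + 1/(-132 + O(-12)))**2 = ((19 - 52) + 1/(-132 - 12*(5 - 12)))**2 = (-33 + 1/(-132 - 12*(-7)))**2 = (-33 + 1/(-132 + 84))**2 = (-33 + 1/(-48))**2 = (-33 - 1/48)**2 = (-1585/48)**2 = 2512225/2304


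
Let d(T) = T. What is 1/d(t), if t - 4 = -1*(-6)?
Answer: ⅒ ≈ 0.10000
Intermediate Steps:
t = 10 (t = 4 - 1*(-6) = 4 + 6 = 10)
1/d(t) = 1/10 = ⅒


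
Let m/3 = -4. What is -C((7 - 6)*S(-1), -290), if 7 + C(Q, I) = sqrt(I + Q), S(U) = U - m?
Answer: 7 - 3*I*sqrt(31) ≈ 7.0 - 16.703*I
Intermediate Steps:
m = -12 (m = 3*(-4) = -12)
S(U) = 12 + U (S(U) = U - 1*(-12) = U + 12 = 12 + U)
C(Q, I) = -7 + sqrt(I + Q)
-C((7 - 6)*S(-1), -290) = -(-7 + sqrt(-290 + (7 - 6)*(12 - 1))) = -(-7 + sqrt(-290 + 1*11)) = -(-7 + sqrt(-290 + 11)) = -(-7 + sqrt(-279)) = -(-7 + 3*I*sqrt(31)) = 7 - 3*I*sqrt(31)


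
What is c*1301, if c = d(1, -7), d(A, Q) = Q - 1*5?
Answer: -15612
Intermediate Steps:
d(A, Q) = -5 + Q (d(A, Q) = Q - 5 = -5 + Q)
c = -12 (c = -5 - 7 = -12)
c*1301 = -12*1301 = -15612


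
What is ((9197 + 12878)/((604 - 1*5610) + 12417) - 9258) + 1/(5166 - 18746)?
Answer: -931438124951/100641380 ≈ -9255.0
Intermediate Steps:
((9197 + 12878)/((604 - 1*5610) + 12417) - 9258) + 1/(5166 - 18746) = (22075/((604 - 5610) + 12417) - 9258) + 1/(-13580) = (22075/(-5006 + 12417) - 9258) - 1/13580 = (22075/7411 - 9258) - 1/13580 = -68588963/7411 - 1/13580 = -931438124951/100641380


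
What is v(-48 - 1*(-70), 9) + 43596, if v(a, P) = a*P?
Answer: 43794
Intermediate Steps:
v(a, P) = P*a
v(-48 - 1*(-70), 9) + 43596 = 9*(-48 - 1*(-70)) + 43596 = 9*(-48 + 70) + 43596 = 9*22 + 43596 = 198 + 43596 = 43794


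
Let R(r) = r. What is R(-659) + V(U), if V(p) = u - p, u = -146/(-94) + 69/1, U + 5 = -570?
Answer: -632/47 ≈ -13.447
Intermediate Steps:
U = -575 (U = -5 - 570 = -575)
u = 3316/47 (u = -146*(-1/94) + 69*1 = 73/47 + 69 = 3316/47 ≈ 70.553)
V(p) = 3316/47 - p
R(-659) + V(U) = -659 + (3316/47 - 1*(-575)) = -659 + (3316/47 + 575) = -659 + 30341/47 = -632/47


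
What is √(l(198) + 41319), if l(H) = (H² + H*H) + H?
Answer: 15*√533 ≈ 346.30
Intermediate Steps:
l(H) = H + 2*H² (l(H) = (H² + H²) + H = 2*H² + H = H + 2*H²)
√(l(198) + 41319) = √(198*(1 + 2*198) + 41319) = √(198*(1 + 396) + 41319) = √(198*397 + 41319) = √(78606 + 41319) = √119925 = 15*√533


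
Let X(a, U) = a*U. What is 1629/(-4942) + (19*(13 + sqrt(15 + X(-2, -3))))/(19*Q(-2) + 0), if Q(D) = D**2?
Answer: 28865/9884 + sqrt(21)/4 ≈ 4.0660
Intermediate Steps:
X(a, U) = U*a
1629/(-4942) + (19*(13 + sqrt(15 + X(-2, -3))))/(19*Q(-2) + 0) = 1629/(-4942) + (19*(13 + sqrt(15 - 3*(-2))))/(19*(-2)**2 + 0) = 1629*(-1/4942) + (19*(13 + sqrt(15 + 6)))/(19*4 + 0) = -1629/4942 + (19*(13 + sqrt(21)))/(76 + 0) = -1629/4942 + (247 + 19*sqrt(21))/76 = -1629/4942 + (247 + 19*sqrt(21))*(1/76) = -1629/4942 + (13/4 + sqrt(21)/4) = 28865/9884 + sqrt(21)/4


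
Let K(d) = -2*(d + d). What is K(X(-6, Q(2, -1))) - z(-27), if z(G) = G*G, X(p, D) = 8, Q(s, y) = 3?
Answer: -761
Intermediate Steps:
K(d) = -4*d
z(G) = G²
K(X(-6, Q(2, -1))) - z(-27) = -4*8 - 1*(-27)² = -32 - 1*729 = -32 - 729 = -761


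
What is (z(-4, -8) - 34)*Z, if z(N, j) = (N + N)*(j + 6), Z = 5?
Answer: -90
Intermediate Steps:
z(N, j) = 2*N*(6 + j) (z(N, j) = (2*N)*(6 + j) = 2*N*(6 + j))
(z(-4, -8) - 34)*Z = (2*(-4)*(6 - 8) - 34)*5 = (2*(-4)*(-2) - 34)*5 = (16 - 34)*5 = -18*5 = -90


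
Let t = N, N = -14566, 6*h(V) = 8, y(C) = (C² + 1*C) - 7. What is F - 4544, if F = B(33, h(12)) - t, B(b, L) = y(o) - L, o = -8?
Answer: 30209/3 ≈ 10070.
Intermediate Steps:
y(C) = -7 + C + C² (y(C) = (C² + C) - 7 = (C + C²) - 7 = -7 + C + C²)
h(V) = 4/3 (h(V) = (⅙)*8 = 4/3)
B(b, L) = 49 - L (B(b, L) = (-7 - 8 + (-8)²) - L = (-7 - 8 + 64) - L = 49 - L)
t = -14566
F = 43841/3 (F = (49 - 1*4/3) - 1*(-14566) = (49 - 4/3) + 14566 = 143/3 + 14566 = 43841/3 ≈ 14614.)
F - 4544 = 43841/3 - 4544 = 30209/3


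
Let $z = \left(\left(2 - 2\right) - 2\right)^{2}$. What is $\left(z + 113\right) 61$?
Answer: $7137$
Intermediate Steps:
$z = 4$ ($z = \left(0 - 2\right)^{2} = \left(-2\right)^{2} = 4$)
$\left(z + 113\right) 61 = \left(4 + 113\right) 61 = 117 \cdot 61 = 7137$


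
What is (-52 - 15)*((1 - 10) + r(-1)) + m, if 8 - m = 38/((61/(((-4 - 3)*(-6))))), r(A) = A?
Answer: 39762/61 ≈ 651.84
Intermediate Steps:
m = -1108/61 (m = 8 - 38/(61/(((-4 - 3)*(-6)))) = 8 - 38/(61/((-7*(-6)))) = 8 - 38/(61/42) = 8 - 38/(61*(1/42)) = 8 - 38/61/42 = 8 - 38*42/61 = 8 - 1*1596/61 = 8 - 1596/61 = -1108/61 ≈ -18.164)
(-52 - 15)*((1 - 10) + r(-1)) + m = (-52 - 15)*((1 - 10) - 1) - 1108/61 = -67*(-9 - 1) - 1108/61 = -67*(-10) - 1108/61 = 670 - 1108/61 = 39762/61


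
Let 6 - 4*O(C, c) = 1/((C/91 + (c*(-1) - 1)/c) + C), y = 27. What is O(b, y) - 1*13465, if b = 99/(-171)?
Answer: -4078639861/302944 ≈ -13463.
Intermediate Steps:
b = -11/19 (b = 99*(-1/171) = -11/19 ≈ -0.57895)
O(C, c) = 3/2 - 1/(4*(92*C/91 + (-1 - c)/c)) (O(C, c) = 3/2 - 1/(4*((C/91 + (c*(-1) - 1)/c) + C)) = 3/2 - 1/(4*((C*(1/91) + (-c - 1)/c) + C)) = 3/2 - 1/(4*((C/91 + (-1 - c)/c) + C)) = 3/2 - 1/(4*(92*C/91 + (-1 - c)/c)))
O(b, y) - 1*13465 = (546 + 637*27 - 552*(-11/19)*27)/(4*(91 + 91*27 - 92*(-11/19)*27)) - 1*13465 = (546 + 17199 + 163944/19)/(4*(91 + 2457 + 27324/19)) - 13465 = (¼)*(501099/19)/(75736/19) - 13465 = (¼)*(19/75736)*(501099/19) - 13465 = 501099/302944 - 13465 = -4078639861/302944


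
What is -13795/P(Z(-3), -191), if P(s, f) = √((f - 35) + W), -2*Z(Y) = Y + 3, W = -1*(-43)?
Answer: 13795*I*√183/183 ≈ 1019.8*I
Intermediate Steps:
W = 43
Z(Y) = -3/2 - Y/2 (Z(Y) = -(Y + 3)/2 = -(3 + Y)/2 = -3/2 - Y/2)
P(s, f) = √(8 + f) (P(s, f) = √((f - 35) + 43) = √((-35 + f) + 43) = √(8 + f))
-13795/P(Z(-3), -191) = -13795/√(8 - 191) = -13795*(-I*√183/183) = -(-13795)*I*√183/183 = 13795*I*√183/183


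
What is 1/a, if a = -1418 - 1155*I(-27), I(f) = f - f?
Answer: -1/1418 ≈ -0.00070522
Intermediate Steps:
I(f) = 0
a = -1418 (a = -1418 - 1155*0 = -1418 + 0 = -1418)
1/a = 1/(-1418) = -1/1418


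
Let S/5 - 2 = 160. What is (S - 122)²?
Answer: 473344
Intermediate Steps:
S = 810 (S = 10 + 5*160 = 10 + 800 = 810)
(S - 122)² = (810 - 122)² = 688² = 473344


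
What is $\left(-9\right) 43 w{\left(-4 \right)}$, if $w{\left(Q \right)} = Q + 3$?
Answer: $387$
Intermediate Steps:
$w{\left(Q \right)} = 3 + Q$
$\left(-9\right) 43 w{\left(-4 \right)} = \left(-9\right) 43 \left(3 - 4\right) = \left(-387\right) \left(-1\right) = 387$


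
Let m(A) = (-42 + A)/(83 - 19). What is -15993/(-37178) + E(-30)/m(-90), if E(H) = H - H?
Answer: 15993/37178 ≈ 0.43017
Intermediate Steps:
m(A) = -21/32 + A/64 (m(A) = (-42 + A)/64 = (-42 + A)*(1/64) = -21/32 + A/64)
E(H) = 0
-15993/(-37178) + E(-30)/m(-90) = -15993/(-37178) + 0/(-21/32 + (1/64)*(-90)) = -15993*(-1/37178) + 0/(-21/32 - 45/32) = 15993/37178 + 0/(-33/16) = 15993/37178 + 0*(-16/33) = 15993/37178 + 0 = 15993/37178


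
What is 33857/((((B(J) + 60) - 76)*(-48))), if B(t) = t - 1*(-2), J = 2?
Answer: 33857/576 ≈ 58.780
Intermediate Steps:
B(t) = 2 + t (B(t) = t + 2 = 2 + t)
33857/((((B(J) + 60) - 76)*(-48))) = 33857/(((((2 + 2) + 60) - 76)*(-48))) = 33857/((((4 + 60) - 76)*(-48))) = 33857/(((64 - 76)*(-48))) = 33857/((-12*(-48))) = 33857/576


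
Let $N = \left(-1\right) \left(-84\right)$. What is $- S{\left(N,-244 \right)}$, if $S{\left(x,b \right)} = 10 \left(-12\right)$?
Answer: $120$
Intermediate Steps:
$N = 84$
$S{\left(x,b \right)} = -120$
$- S{\left(N,-244 \right)} = \left(-1\right) \left(-120\right) = 120$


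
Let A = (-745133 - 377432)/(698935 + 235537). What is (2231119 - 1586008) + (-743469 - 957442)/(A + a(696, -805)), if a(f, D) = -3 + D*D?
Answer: 390650080628942917/605557291819 ≈ 6.4511e+5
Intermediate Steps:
A = -1122565/934472 ≈ -1.2013
a(f, D) = -3 + D²
(2231119 - 1586008) + (-743469 - 957442)/(A + a(696, -805)) = (2231119 - 1586008) + (-743469 - 957442)/(-1122565/934472 + (-3 + (-805)²)) = 645111 - 1700911/(-1122565/934472 + (-3 + 648025)) = 645111 - 1700911/(-1122565/934472 + 648022) = 645111 - 1700911/605557291819/934472 = 645111 - 1700911*934472/605557291819 = 645111 - 1589453703992/605557291819 = 390650080628942917/605557291819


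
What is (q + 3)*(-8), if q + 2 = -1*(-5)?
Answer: -48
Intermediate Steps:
q = 3 (q = -2 - 1*(-5) = -2 + 5 = 3)
(q + 3)*(-8) = (3 + 3)*(-8) = 6*(-8) = -48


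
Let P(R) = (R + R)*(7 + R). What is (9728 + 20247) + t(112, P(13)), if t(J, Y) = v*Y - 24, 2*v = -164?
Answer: -12689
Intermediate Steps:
v = -82 (v = (½)*(-164) = -82)
P(R) = 2*R*(7 + R) (P(R) = (2*R)*(7 + R) = 2*R*(7 + R))
t(J, Y) = -24 - 82*Y (t(J, Y) = -82*Y - 24 = -24 - 82*Y)
(9728 + 20247) + t(112, P(13)) = (9728 + 20247) + (-24 - 164*13*(7 + 13)) = 29975 + (-24 - 164*13*20) = 29975 + (-24 - 82*520) = 29975 + (-24 - 42640) = 29975 - 42664 = -12689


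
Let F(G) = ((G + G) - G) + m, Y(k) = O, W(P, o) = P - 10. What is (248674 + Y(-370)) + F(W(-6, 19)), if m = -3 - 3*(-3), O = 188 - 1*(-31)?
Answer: 248883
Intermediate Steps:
W(P, o) = -10 + P
O = 219 (O = 188 + 31 = 219)
m = 6 (m = -3 + 9 = 6)
Y(k) = 219
F(G) = 6 + G (F(G) = ((G + G) - G) + 6 = (2*G - G) + 6 = G + 6 = 6 + G)
(248674 + Y(-370)) + F(W(-6, 19)) = (248674 + 219) + (6 + (-10 - 6)) = 248893 + (6 - 16) = 248893 - 10 = 248883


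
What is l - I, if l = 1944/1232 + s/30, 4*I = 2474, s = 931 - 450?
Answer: -1388053/2310 ≈ -600.89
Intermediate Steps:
s = 481
I = 1237/2 (I = (1/4)*2474 = 1237/2 ≈ 618.50)
l = 20341/1155 (l = 1944/1232 + 481/30 = 1944*(1/1232) + 481*(1/30) = 243/154 + 481/30 = 20341/1155 ≈ 17.611)
l - I = 20341/1155 - 1*1237/2 = 20341/1155 - 1237/2 = -1388053/2310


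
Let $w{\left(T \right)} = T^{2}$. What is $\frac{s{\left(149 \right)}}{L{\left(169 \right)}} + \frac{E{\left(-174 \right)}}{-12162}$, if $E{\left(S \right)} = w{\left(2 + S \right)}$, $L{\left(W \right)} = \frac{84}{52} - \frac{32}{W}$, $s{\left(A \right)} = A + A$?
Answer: $\frac{302686450}{1465521} \approx 206.54$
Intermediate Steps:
$s{\left(A \right)} = 2 A$
$L{\left(W \right)} = \frac{21}{13} - \frac{32}{W}$ ($L{\left(W \right)} = 84 \cdot \frac{1}{52} - \frac{32}{W} = \frac{21}{13} - \frac{32}{W}$)
$E{\left(S \right)} = \left(2 + S\right)^{2}$
$\frac{s{\left(149 \right)}}{L{\left(169 \right)}} + \frac{E{\left(-174 \right)}}{-12162} = \frac{2 \cdot 149}{\frac{21}{13} - \frac{32}{169}} + \frac{\left(2 - 174\right)^{2}}{-12162} = \frac{298}{\frac{21}{13} - \frac{32}{169}} + \left(-172\right)^{2} \left(- \frac{1}{12162}\right) = \frac{298}{\frac{21}{13} - \frac{32}{169}} + 29584 \left(- \frac{1}{12162}\right) = \frac{298}{\frac{241}{169}} - \frac{14792}{6081} = 298 \cdot \frac{169}{241} - \frac{14792}{6081} = \frac{50362}{241} - \frac{14792}{6081} = \frac{302686450}{1465521}$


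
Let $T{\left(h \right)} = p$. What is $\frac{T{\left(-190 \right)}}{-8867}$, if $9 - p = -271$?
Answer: $- \frac{280}{8867} \approx -0.031578$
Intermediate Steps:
$p = 280$ ($p = 9 - -271 = 9 + 271 = 280$)
$T{\left(h \right)} = 280$
$\frac{T{\left(-190 \right)}}{-8867} = \frac{280}{-8867} = 280 \left(- \frac{1}{8867}\right) = - \frac{280}{8867}$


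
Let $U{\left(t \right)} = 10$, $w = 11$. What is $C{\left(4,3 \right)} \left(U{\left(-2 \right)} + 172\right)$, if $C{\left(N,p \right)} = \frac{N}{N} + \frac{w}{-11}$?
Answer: $0$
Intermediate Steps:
$C{\left(N,p \right)} = 0$ ($C{\left(N,p \right)} = \frac{N}{N} + \frac{11}{-11} = 1 + 11 \left(- \frac{1}{11}\right) = 1 - 1 = 0$)
$C{\left(4,3 \right)} \left(U{\left(-2 \right)} + 172\right) = 0 \left(10 + 172\right) = 0 \cdot 182 = 0$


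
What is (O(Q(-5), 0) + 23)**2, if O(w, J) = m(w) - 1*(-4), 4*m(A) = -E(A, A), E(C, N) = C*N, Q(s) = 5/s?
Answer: 11449/16 ≈ 715.56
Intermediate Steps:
m(A) = -A**2/4 (m(A) = (-A*A)/4 = (-A**2)/4 = -A**2/4)
O(w, J) = 4 - w**2/4 (O(w, J) = -w**2/4 - 1*(-4) = -w**2/4 + 4 = 4 - w**2/4)
(O(Q(-5), 0) + 23)**2 = ((4 - 1**2/4) + 23)**2 = ((4 - 1/4*(-1)**2) + 23)**2 = ((4 - 1/4*1) + 23)**2 = ((4 - 1/4) + 23)**2 = (15/4 + 23)**2 = (107/4)**2 = 11449/16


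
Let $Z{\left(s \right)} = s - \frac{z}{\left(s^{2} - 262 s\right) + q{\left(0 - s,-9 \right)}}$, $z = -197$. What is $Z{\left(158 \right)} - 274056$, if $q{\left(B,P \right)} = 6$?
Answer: $- \frac{4499048745}{16426} \approx -2.739 \cdot 10^{5}$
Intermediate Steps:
$Z{\left(s \right)} = s + \frac{197}{6 + s^{2} - 262 s}$ ($Z{\left(s \right)} = s - - \frac{197}{\left(s^{2} - 262 s\right) + 6} = s - - \frac{197}{6 + s^{2} - 262 s} = s + \frac{197}{6 + s^{2} - 262 s}$)
$Z{\left(158 \right)} - 274056 = \frac{197 + 158^{3} - 262 \cdot 158^{2} + 6 \cdot 158}{6 + 158^{2} - 41396} - 274056 = \frac{197 + 3944312 - 6540568 + 948}{6 + 24964 - 41396} - 274056 = \frac{197 + 3944312 - 6540568 + 948}{-16426} - 274056 = \left(- \frac{1}{16426}\right) \left(-2595111\right) - 274056 = \frac{2595111}{16426} - 274056 = - \frac{4499048745}{16426}$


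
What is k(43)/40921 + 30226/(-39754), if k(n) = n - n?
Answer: -15113/19877 ≈ -0.76033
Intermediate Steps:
k(n) = 0
k(43)/40921 + 30226/(-39754) = 0/40921 + 30226/(-39754) = 0*(1/40921) + 30226*(-1/39754) = 0 - 15113/19877 = -15113/19877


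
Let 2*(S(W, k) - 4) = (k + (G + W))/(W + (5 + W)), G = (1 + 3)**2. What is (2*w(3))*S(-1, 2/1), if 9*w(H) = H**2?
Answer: 41/3 ≈ 13.667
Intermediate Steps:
G = 16 (G = 4**2 = 16)
S(W, k) = 4 + (16 + W + k)/(2*(5 + 2*W)) (S(W, k) = 4 + ((k + (16 + W))/(W + (5 + W)))/2 = 4 + ((16 + W + k)/(5 + 2*W))/2 = 4 + (16 + W + k)/(2*(5 + 2*W)))
w(H) = H**2/9
(2*w(3))*S(-1, 2/1) = (2*((1/9)*3**2))*((56 + 2/1 + 17*(-1))/(2*(5 + 2*(-1)))) = (2*((1/9)*9))*((56 + 2*1 - 17)/(2*(5 - 2))) = (2*1)*((1/2)*(56 + 2 - 17)/3) = 2*((1/2)*(1/3)*41) = 2*(41/6) = 41/3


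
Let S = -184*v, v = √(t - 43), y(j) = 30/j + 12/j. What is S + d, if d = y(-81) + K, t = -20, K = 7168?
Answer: 193522/27 - 552*I*√7 ≈ 7167.5 - 1460.5*I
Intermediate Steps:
y(j) = 42/j
v = 3*I*√7 (v = √(-20 - 43) = √(-63) = 3*I*√7 ≈ 7.9373*I)
d = 193522/27 (d = 42/(-81) + 7168 = 42*(-1/81) + 7168 = -14/27 + 7168 = 193522/27 ≈ 7167.5)
S = -552*I*√7 ≈ -1460.5*I
S + d = -552*I*√7 + 193522/27 = 193522/27 - 552*I*√7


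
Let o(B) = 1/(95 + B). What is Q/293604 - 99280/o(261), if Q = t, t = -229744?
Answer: -2594261513116/73401 ≈ -3.5344e+7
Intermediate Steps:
Q = -229744
Q/293604 - 99280/o(261) = -229744/293604 - 99280/(1/(95 + 261)) = -229744*1/293604 - 99280/(1/356) = -57436/73401 - 99280/1/356 = -57436/73401 - 99280*356 = -57436/73401 - 35343680 = -2594261513116/73401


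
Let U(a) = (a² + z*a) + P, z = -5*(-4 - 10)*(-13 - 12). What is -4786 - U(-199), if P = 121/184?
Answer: -72245329/184 ≈ -3.9264e+5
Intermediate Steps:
P = 121/184 (P = 121*(1/184) = 121/184 ≈ 0.65761)
z = -1750 (z = -(-70)*(-25) = -5*350 = -1750)
U(a) = 121/184 + a² - 1750*a (U(a) = (a² - 1750*a) + 121/184 = 121/184 + a² - 1750*a)
-4786 - U(-199) = -4786 - (121/184 + (-199)² - 1750*(-199)) = -4786 - (121/184 + 39601 + 348250) = -4786 - 1*71364705/184 = -4786 - 71364705/184 = -72245329/184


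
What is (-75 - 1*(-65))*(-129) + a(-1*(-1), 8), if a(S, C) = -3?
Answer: 1287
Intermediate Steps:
(-75 - 1*(-65))*(-129) + a(-1*(-1), 8) = (-75 - 1*(-65))*(-129) - 3 = (-75 + 65)*(-129) - 3 = -10*(-129) - 3 = 1290 - 3 = 1287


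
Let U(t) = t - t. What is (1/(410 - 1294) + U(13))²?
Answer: 1/781456 ≈ 1.2797e-6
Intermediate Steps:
U(t) = 0
(1/(410 - 1294) + U(13))² = (1/(410 - 1294) + 0)² = (1/(-884) + 0)² = (-1/884 + 0)² = (-1/884)² = 1/781456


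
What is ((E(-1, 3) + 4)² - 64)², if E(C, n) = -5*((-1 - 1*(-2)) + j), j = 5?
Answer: 374544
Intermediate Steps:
E(C, n) = -30 (E(C, n) = -5*((-1 - 1*(-2)) + 5) = -5*((-1 + 2) + 5) = -5*(1 + 5) = -5*6 = -30)
((E(-1, 3) + 4)² - 64)² = ((-30 + 4)² - 64)² = ((-26)² - 64)² = (676 - 64)² = 612² = 374544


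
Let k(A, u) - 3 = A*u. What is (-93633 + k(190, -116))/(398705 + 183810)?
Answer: -23134/116503 ≈ -0.19857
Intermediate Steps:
k(A, u) = 3 + A*u
(-93633 + k(190, -116))/(398705 + 183810) = (-93633 + (3 + 190*(-116)))/(398705 + 183810) = (-93633 + (3 - 22040))/582515 = (-93633 - 22037)*(1/582515) = -115670*1/582515 = -23134/116503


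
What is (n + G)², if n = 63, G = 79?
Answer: 20164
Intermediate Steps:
(n + G)² = (63 + 79)² = 142² = 20164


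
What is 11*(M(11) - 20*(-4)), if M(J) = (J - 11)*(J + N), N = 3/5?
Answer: 880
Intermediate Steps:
N = 3/5 (N = 3*(1/5) = 3/5 ≈ 0.60000)
M(J) = (-11 + J)*(3/5 + J) (M(J) = (J - 11)*(J + 3/5) = (-11 + J)*(3/5 + J))
11*(M(11) - 20*(-4)) = 11*((-33/5 + 11**2 - 52/5*11) - 20*(-4)) = 11*((-33/5 + 121 - 572/5) + 80) = 11*(0 + 80) = 11*80 = 880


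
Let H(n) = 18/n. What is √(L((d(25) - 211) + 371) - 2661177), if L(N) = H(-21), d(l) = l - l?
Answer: 3*I*√14488635/7 ≈ 1631.3*I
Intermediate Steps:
d(l) = 0
L(N) = -6/7 (L(N) = 18/(-21) = 18*(-1/21) = -6/7)
√(L((d(25) - 211) + 371) - 2661177) = √(-6/7 - 2661177) = √(-18628245/7) = 3*I*√14488635/7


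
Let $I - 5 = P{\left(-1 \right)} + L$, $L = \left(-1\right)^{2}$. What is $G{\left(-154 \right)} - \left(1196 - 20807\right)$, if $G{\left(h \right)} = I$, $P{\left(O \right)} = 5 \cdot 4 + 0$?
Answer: $19637$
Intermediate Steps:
$P{\left(O \right)} = 20$ ($P{\left(O \right)} = 20 + 0 = 20$)
$L = 1$
$I = 26$ ($I = 5 + \left(20 + 1\right) = 5 + 21 = 26$)
$G{\left(h \right)} = 26$
$G{\left(-154 \right)} - \left(1196 - 20807\right) = 26 - \left(1196 - 20807\right) = 26 - -19611 = 26 + 19611 = 19637$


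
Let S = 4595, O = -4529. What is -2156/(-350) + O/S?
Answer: 118881/22975 ≈ 5.1744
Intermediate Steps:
-2156/(-350) + O/S = -2156/(-350) - 4529/4595 = -2156*(-1/350) - 4529*1/4595 = 154/25 - 4529/4595 = 118881/22975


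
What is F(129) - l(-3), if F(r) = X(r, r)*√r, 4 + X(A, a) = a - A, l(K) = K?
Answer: 3 - 4*√129 ≈ -42.431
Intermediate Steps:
X(A, a) = -4 + a - A (X(A, a) = -4 + (a - A) = -4 + a - A)
F(r) = -4*√r (F(r) = (-4 + r - r)*√r = -4*√r)
F(129) - l(-3) = -4*√129 - 1*(-3) = -4*√129 + 3 = 3 - 4*√129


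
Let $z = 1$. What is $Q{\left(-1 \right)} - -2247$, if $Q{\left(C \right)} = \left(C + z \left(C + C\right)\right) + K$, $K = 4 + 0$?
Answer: $2248$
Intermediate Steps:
$K = 4$
$Q{\left(C \right)} = 4 + 3 C$ ($Q{\left(C \right)} = \left(C + 1 \left(C + C\right)\right) + 4 = \left(C + 1 \cdot 2 C\right) + 4 = \left(C + 2 C\right) + 4 = 3 C + 4 = 4 + 3 C$)
$Q{\left(-1 \right)} - -2247 = \left(4 + 3 \left(-1\right)\right) - -2247 = \left(4 - 3\right) + 2247 = 1 + 2247 = 2248$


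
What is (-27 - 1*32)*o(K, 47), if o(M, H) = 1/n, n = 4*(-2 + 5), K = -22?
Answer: -59/12 ≈ -4.9167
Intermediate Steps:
n = 12 (n = 4*3 = 12)
o(M, H) = 1/12
(-27 - 1*32)*o(K, 47) = (-27 - 1*32)*(1/12) = (-27 - 32)*(1/12) = -59*1/12 = -59/12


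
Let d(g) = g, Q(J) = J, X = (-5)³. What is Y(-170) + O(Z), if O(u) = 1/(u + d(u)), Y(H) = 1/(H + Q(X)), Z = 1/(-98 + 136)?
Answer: 5604/295 ≈ 18.997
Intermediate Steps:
X = -125
Z = 1/38 ≈ 0.026316
Y(H) = 1/(-125 + H) (Y(H) = 1/(H - 125) = 1/(-125 + H))
O(u) = 1/(2*u) (O(u) = 1/(u + u) = 1/(2*u))
Y(-170) + O(Z) = 1/(-125 - 170) + 1/(2*(1/38)) = 1/(-295) + (½)*38 = -1/295 + 19 = 5604/295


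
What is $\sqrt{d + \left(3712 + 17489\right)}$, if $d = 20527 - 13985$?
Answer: $\sqrt{27743} \approx 166.56$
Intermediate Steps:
$d = 6542$ ($d = 20527 - 13985 = 6542$)
$\sqrt{d + \left(3712 + 17489\right)} = \sqrt{6542 + \left(3712 + 17489\right)} = \sqrt{6542 + 21201} = \sqrt{27743}$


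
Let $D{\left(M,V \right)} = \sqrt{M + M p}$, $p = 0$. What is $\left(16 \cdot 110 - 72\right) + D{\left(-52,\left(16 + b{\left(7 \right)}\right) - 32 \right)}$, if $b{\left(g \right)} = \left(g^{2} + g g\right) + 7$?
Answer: $1688 + 2 i \sqrt{13} \approx 1688.0 + 7.2111 i$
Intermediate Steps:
$b{\left(g \right)} = 7 + 2 g^{2}$ ($b{\left(g \right)} = \left(g^{2} + g^{2}\right) + 7 = 2 g^{2} + 7 = 7 + 2 g^{2}$)
$D{\left(M,V \right)} = \sqrt{M}$ ($D{\left(M,V \right)} = \sqrt{M + M 0} = \sqrt{M + 0} = \sqrt{M}$)
$\left(16 \cdot 110 - 72\right) + D{\left(-52,\left(16 + b{\left(7 \right)}\right) - 32 \right)} = \left(16 \cdot 110 - 72\right) + \sqrt{-52} = \left(1760 - 72\right) + 2 i \sqrt{13} = 1688 + 2 i \sqrt{13}$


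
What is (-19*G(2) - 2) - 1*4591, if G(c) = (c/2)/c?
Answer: -9205/2 ≈ -4602.5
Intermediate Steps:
G(c) = 1/2 (G(c) = (c*(1/2))/c = (c/2)/c = 1/2)
(-19*G(2) - 2) - 1*4591 = (-19*1/2 - 2) - 1*4591 = (-19/2 - 2) - 4591 = -23/2 - 4591 = -9205/2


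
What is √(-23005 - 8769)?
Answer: I*√31774 ≈ 178.25*I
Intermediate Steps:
√(-23005 - 8769) = √(-31774) = I*√31774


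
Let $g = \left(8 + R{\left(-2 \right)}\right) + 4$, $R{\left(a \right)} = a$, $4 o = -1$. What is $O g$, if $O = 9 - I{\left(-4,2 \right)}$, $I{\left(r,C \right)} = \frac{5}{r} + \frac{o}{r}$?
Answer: $\frac{815}{8} \approx 101.88$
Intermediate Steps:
$o = - \frac{1}{4}$ ($o = \frac{1}{4} \left(-1\right) = - \frac{1}{4} \approx -0.25$)
$I{\left(r,C \right)} = \frac{19}{4 r}$ ($I{\left(r,C \right)} = \frac{5}{r} - \frac{1}{4 r} = \frac{19}{4 r}$)
$O = \frac{163}{16}$ ($O = 9 - \frac{19}{4 \left(-4\right)} = 9 - \frac{19}{4} \left(- \frac{1}{4}\right) = 9 - - \frac{19}{16} = 9 + \frac{19}{16} = \frac{163}{16} \approx 10.188$)
$g = 10$ ($g = \left(8 - 2\right) + 4 = 6 + 4 = 10$)
$O g = \frac{163}{16} \cdot 10 = \frac{815}{8}$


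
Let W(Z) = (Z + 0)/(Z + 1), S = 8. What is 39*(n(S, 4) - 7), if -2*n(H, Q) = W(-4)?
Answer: -299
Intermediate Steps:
W(Z) = Z/(1 + Z)
n(H, Q) = -2/3 (n(H, Q) = -(-2)/(1 - 4) = -(-2)/(-3) = -(-2)*(-1)/3 = -1/2*4/3 = -2/3)
39*(n(S, 4) - 7) = 39*(-2/3 - 7) = 39*(-23/3) = -299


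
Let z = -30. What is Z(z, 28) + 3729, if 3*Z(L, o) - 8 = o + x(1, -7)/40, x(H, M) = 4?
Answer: 112231/30 ≈ 3741.0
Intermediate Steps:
Z(L, o) = 27/10 + o/3 (Z(L, o) = 8/3 + (o + 4/40)/3 = 8/3 + (o + 4*(1/40))/3 = 8/3 + (o + ⅒)/3 = 8/3 + (⅒ + o)/3 = 8/3 + (1/30 + o/3) = 27/10 + o/3)
Z(z, 28) + 3729 = (27/10 + (⅓)*28) + 3729 = (27/10 + 28/3) + 3729 = 361/30 + 3729 = 112231/30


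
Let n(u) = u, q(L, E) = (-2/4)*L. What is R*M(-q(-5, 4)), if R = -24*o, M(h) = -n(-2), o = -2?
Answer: 96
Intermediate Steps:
q(L, E) = -L/2 (q(L, E) = (-2*¼)*L = -L/2)
M(h) = 2 (M(h) = -1*(-2) = 2)
R = 48 (R = -24*(-2) = 48)
R*M(-q(-5, 4)) = 48*2 = 96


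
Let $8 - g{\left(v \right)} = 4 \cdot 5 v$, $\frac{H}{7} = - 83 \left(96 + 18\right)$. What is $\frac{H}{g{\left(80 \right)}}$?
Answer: $\frac{33117}{796} \approx 41.604$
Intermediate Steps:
$H = -66234$ ($H = 7 \left(- 83 \left(96 + 18\right)\right) = 7 \left(\left(-83\right) 114\right) = 7 \left(-9462\right) = -66234$)
$g{\left(v \right)} = 8 - 20 v$ ($g{\left(v \right)} = 8 - 4 \cdot 5 v = 8 - 20 v$)
$\frac{H}{g{\left(80 \right)}} = - \frac{66234}{8 - 1600} = - \frac{66234}{-1592} = \left(-66234\right) \left(- \frac{1}{1592}\right) = \frac{33117}{796}$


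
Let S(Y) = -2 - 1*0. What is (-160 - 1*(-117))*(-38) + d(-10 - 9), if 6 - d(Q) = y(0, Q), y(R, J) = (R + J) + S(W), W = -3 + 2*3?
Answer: 1661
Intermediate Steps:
W = 3 (W = -3 + 6 = 3)
S(Y) = -2 (S(Y) = -2 + 0 = -2)
y(R, J) = -2 + J + R (y(R, J) = (R + J) - 2 = (J + R) - 2 = -2 + J + R)
d(Q) = 8 - Q (d(Q) = 6 - (-2 + Q + 0) = 6 - (-2 + Q) = 6 + (2 - Q) = 8 - Q)
(-160 - 1*(-117))*(-38) + d(-10 - 9) = (-160 - 1*(-117))*(-38) + (8 - (-10 - 9)) = (-160 + 117)*(-38) + (8 - 1*(-19)) = -43*(-38) + (8 + 19) = 1634 + 27 = 1661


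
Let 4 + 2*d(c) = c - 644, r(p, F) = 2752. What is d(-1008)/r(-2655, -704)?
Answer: -207/688 ≈ -0.30087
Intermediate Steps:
d(c) = -324 + c/2 (d(c) = -2 + (c - 644)/2 = -2 + (-644 + c)/2 = -2 + (-322 + c/2) = -324 + c/2)
d(-1008)/r(-2655, -704) = (-324 + (1/2)*(-1008))/2752 = (-324 - 504)*(1/2752) = -828*1/2752 = -207/688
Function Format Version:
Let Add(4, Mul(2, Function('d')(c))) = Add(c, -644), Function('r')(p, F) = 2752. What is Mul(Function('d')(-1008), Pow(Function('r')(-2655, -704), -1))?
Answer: Rational(-207, 688) ≈ -0.30087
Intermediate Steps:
Function('d')(c) = Add(-324, Mul(Rational(1, 2), c)) (Function('d')(c) = Add(-2, Mul(Rational(1, 2), Add(c, -644))) = Add(-2, Mul(Rational(1, 2), Add(-644, c))) = Add(-2, Add(-322, Mul(Rational(1, 2), c))) = Add(-324, Mul(Rational(1, 2), c)))
Mul(Function('d')(-1008), Pow(Function('r')(-2655, -704), -1)) = Mul(Add(-324, Mul(Rational(1, 2), -1008)), Pow(2752, -1)) = Mul(Add(-324, -504), Rational(1, 2752)) = Mul(-828, Rational(1, 2752)) = Rational(-207, 688)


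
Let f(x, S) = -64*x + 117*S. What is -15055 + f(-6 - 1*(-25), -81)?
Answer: -25748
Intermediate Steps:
-15055 + f(-6 - 1*(-25), -81) = -15055 + (-64*(-6 - 1*(-25)) + 117*(-81)) = -15055 + (-64*(-6 + 25) - 9477) = -15055 + (-64*19 - 9477) = -15055 + (-1216 - 9477) = -15055 - 10693 = -25748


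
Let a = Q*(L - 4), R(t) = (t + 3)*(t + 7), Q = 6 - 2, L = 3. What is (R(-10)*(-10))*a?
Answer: 840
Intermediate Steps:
Q = 4
R(t) = (3 + t)*(7 + t)
a = -4 (a = 4*(3 - 4) = 4*(-1) = -4)
(R(-10)*(-10))*a = ((21 + (-10)² + 10*(-10))*(-10))*(-4) = ((21 + 100 - 100)*(-10))*(-4) = (21*(-10))*(-4) = -210*(-4) = 840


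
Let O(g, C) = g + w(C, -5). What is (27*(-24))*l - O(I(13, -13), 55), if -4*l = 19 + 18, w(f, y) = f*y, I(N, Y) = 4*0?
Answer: 6269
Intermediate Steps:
I(N, Y) = 0
O(g, C) = g - 5*C (O(g, C) = g + C*(-5) = g - 5*C)
l = -37/4 (l = -(19 + 18)/4 = -¼*37 = -37/4 ≈ -9.2500)
(27*(-24))*l - O(I(13, -13), 55) = (27*(-24))*(-37/4) - (0 - 5*55) = -648*(-37/4) - (0 - 275) = 5994 - 1*(-275) = 5994 + 275 = 6269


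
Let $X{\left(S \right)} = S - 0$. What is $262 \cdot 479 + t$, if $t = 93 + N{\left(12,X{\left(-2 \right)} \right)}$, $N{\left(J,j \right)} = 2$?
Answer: $125593$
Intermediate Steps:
$X{\left(S \right)} = S$ ($X{\left(S \right)} = S + 0 = S$)
$t = 95$ ($t = 93 + 2 = 95$)
$262 \cdot 479 + t = 262 \cdot 479 + 95 = 125498 + 95 = 125593$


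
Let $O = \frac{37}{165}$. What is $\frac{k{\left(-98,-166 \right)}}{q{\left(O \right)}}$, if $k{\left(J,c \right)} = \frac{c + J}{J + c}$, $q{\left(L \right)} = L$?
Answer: $\frac{165}{37} \approx 4.4595$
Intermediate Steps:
$O = \frac{37}{165}$ ($O = 37 \cdot \frac{1}{165} = \frac{37}{165} \approx 0.22424$)
$k{\left(J,c \right)} = 1$ ($k{\left(J,c \right)} = \frac{J + c}{J + c} = 1$)
$\frac{k{\left(-98,-166 \right)}}{q{\left(O \right)}} = 1 \frac{1}{\frac{37}{165}} = 1 \cdot \frac{165}{37} = \frac{165}{37}$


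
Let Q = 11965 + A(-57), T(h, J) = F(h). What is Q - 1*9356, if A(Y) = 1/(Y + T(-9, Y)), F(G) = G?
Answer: 172193/66 ≈ 2609.0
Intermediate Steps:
T(h, J) = h
A(Y) = 1/(-9 + Y) (A(Y) = 1/(Y - 9) = 1/(-9 + Y))
Q = 789689/66 (Q = 11965 + 1/(-9 - 57) = 11965 + 1/(-66) = 11965 - 1/66 = 789689/66 ≈ 11965.)
Q - 1*9356 = 789689/66 - 1*9356 = 789689/66 - 9356 = 172193/66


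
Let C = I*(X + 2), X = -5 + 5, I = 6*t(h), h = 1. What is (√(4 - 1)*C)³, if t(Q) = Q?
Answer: 5184*√3 ≈ 8979.0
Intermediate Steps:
I = 6 (I = 6*1 = 6)
X = 0
C = 12 (C = 6*(0 + 2) = 6*2 = 12)
(√(4 - 1)*C)³ = (√(4 - 1)*12)³ = (√3*12)³ = (12*√3)³ = 5184*√3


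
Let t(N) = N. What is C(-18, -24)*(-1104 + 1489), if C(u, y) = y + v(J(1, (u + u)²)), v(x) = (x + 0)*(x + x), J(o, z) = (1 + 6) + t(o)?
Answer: 40040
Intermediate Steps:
J(o, z) = 7 + o (J(o, z) = (1 + 6) + o = 7 + o)
v(x) = 2*x² (v(x) = x*(2*x) = 2*x²)
C(u, y) = 128 + y (C(u, y) = y + 2*(7 + 1)² = y + 2*8² = y + 2*64 = y + 128 = 128 + y)
C(-18, -24)*(-1104 + 1489) = (128 - 24)*(-1104 + 1489) = 104*385 = 40040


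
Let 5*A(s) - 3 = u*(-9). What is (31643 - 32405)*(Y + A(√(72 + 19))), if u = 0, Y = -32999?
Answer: 125723904/5 ≈ 2.5145e+7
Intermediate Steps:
A(s) = ⅗ (A(s) = ⅗ + (0*(-9))/5 = ⅗ + (⅕)*0 = ⅗ + 0 = ⅗)
(31643 - 32405)*(Y + A(√(72 + 19))) = (31643 - 32405)*(-32999 + ⅗) = -762*(-164992/5) = 125723904/5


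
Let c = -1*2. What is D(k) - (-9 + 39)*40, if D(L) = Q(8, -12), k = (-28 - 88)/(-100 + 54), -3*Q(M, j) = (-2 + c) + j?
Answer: -3584/3 ≈ -1194.7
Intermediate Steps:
c = -2
Q(M, j) = 4/3 - j/3 (Q(M, j) = -((-2 - 2) + j)/3 = -(-4 + j)/3 = 4/3 - j/3)
k = 58/23 (k = -116/(-46) = -116*(-1/46) = 58/23 ≈ 2.5217)
D(L) = 16/3 (D(L) = 4/3 - 1/3*(-12) = 4/3 + 4 = 16/3)
D(k) - (-9 + 39)*40 = 16/3 - (-9 + 39)*40 = 16/3 - 30*40 = 16/3 - 1*1200 = 16/3 - 1200 = -3584/3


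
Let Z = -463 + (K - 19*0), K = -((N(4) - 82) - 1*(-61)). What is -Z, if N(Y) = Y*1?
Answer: 446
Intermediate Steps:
N(Y) = Y
K = 17 (K = -((4 - 82) - 1*(-61)) = -(-78 + 61) = -1*(-17) = 17)
Z = -446 (Z = -463 + (17 - 19*0) = -463 + (17 - 1*0) = -463 + (17 + 0) = -463 + 17 = -446)
-Z = -1*(-446) = 446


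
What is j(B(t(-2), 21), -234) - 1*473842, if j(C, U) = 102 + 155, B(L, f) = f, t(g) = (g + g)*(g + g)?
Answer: -473585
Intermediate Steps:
t(g) = 4*g² (t(g) = (2*g)*(2*g) = 4*g²)
j(C, U) = 257
j(B(t(-2), 21), -234) - 1*473842 = 257 - 1*473842 = 257 - 473842 = -473585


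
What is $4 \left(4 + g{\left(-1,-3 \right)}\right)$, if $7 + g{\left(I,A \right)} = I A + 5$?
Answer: $20$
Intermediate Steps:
$g{\left(I,A \right)} = -2 + A I$ ($g{\left(I,A \right)} = -7 + \left(I A + 5\right) = -7 + \left(A I + 5\right) = -7 + \left(5 + A I\right) = -2 + A I$)
$4 \left(4 + g{\left(-1,-3 \right)}\right) = 4 \left(4 - -1\right) = 4 \left(4 + \left(-2 + 3\right)\right) = 4 \left(4 + 1\right) = 4 \cdot 5 = 20$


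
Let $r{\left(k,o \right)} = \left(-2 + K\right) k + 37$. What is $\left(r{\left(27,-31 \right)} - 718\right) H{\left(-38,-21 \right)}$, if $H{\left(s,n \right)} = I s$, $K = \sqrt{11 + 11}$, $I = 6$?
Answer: $167580 - 6156 \sqrt{22} \approx 1.3871 \cdot 10^{5}$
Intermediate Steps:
$K = \sqrt{22} \approx 4.6904$
$H{\left(s,n \right)} = 6 s$
$r{\left(k,o \right)} = 37 + k \left(-2 + \sqrt{22}\right)$ ($r{\left(k,o \right)} = \left(-2 + \sqrt{22}\right) k + 37 = k \left(-2 + \sqrt{22}\right) + 37 = 37 + k \left(-2 + \sqrt{22}\right)$)
$\left(r{\left(27,-31 \right)} - 718\right) H{\left(-38,-21 \right)} = \left(\left(37 - 54 + 27 \sqrt{22}\right) - 718\right) 6 \left(-38\right) = \left(\left(37 - 54 + 27 \sqrt{22}\right) - 718\right) \left(-228\right) = \left(\left(-17 + 27 \sqrt{22}\right) - 718\right) \left(-228\right) = \left(-735 + 27 \sqrt{22}\right) \left(-228\right) = 167580 - 6156 \sqrt{22}$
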